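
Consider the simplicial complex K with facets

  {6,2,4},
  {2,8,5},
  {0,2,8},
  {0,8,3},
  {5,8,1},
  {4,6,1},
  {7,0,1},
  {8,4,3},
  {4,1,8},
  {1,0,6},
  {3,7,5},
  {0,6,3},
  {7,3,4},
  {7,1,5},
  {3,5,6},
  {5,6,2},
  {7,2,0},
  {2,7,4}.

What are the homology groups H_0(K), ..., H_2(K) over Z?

Order the vertices as 0 < 1 < 2 < 3 < 4 < 5 < 6 < 7 < 8. Listing each simplex with vertices in this order, K has dimension 2 with simplices:

  0-simplices (9): [0], [1], [2], [3], [4], [5], [6], [7], [8]
  1-simplices (27): (27 of them)
  2-simplices (18): [0,1,6], [0,1,7], [0,2,7], [0,2,8], [0,3,6], [0,3,8], [1,4,6], [1,4,8], [1,5,7], [1,5,8], [2,4,6], [2,4,7], [2,5,6], [2,5,8], [3,4,7], [3,4,8], [3,5,6], [3,5,7]

so the chain groups are C_0 ≅ Z^9, C_1 ≅ Z^27, C_2 ≅ Z^18.

Boundary ∂_1: C_1 → C_0 is given by ∂[p,q] = [q] − [p]. For instance
  ∂[2,7] = [7] − [2].
The 9×27 boundary matrix has rank 8 and Smith normal form diag(1,1,1,1,1,1,1,1).

The boundary map ∂_2: C_2 → C_1 sends each 2-simplex [p,q,r] to [q,r] − [p,r] + [p,q]. For instance
  ∂[0,1,6] = [1,6] − [0,6] + [0,1],
  ∂[1,4,8] = [4,8] − [1,8] + [1,4].
This gives a 27×18 integer matrix of rank 17; reducing to Smith normal form yields diagonal entries (1,1,1,1,1,1,1,1,1,1,1,1,1,1,1,1,1).

Now H_k = ker ∂_k / im ∂_{k+1}, so:

  H_0: rank C_0 − rank ∂_1 = 9 − 8 = 1, and the invariant factors of ∂_1 are all 1, so H_0 ≅ Z.
  H_1: rank ker ∂_1 − rank ∂_2 = (27 − 8) − 17 = 2, and the invariant factors of ∂_2 are all 1, so H_1 ≅ Z^2.
  H_2: rank ker ∂_2 − rank ∂_3 = (18 − 17) − 0 = 1, and there is no ∂_3, so H_2 ≅ Z.

H_0 = Z,  H_1 = Z^2,  H_2 = Z.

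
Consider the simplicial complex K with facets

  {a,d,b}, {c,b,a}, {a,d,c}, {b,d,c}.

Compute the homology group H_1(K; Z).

H_1 = 0.

Order the vertices as a < b < c < d. Listing each simplex with vertices in this order, K has dimension 2 with simplices:

  0-simplices (4): a, b, c, d
  1-simplices (6): ab, ac, ad, bc, bd, cd
  2-simplices (4): abc, abd, acd, bcd

giving chain groups C_0 ≅ Z^4, C_1 ≅ Z^6, C_2 ≅ Z^4.

∂_1: C_1 → C_0 sends each edge [p,q] (with p < q) to q − p.
The 4×6 boundary matrix has rank 3 and Smith normal form diag(1,1,1).

∂_2: C_2 → C_1 maps a triangle to the signed sum of its edges. For instance
  ∂abd = bd − ad + ab,
  ∂abc = bc − ac + ab.
The 6×4 boundary matrix has rank 3 and Smith normal form diag(1,1,1).

From H_k ≅ ker(∂_k) / im(∂_{k+1}) we obtain:

  H_1: rank ker ∂_1 − rank ∂_2 = (6 − 3) − 3 = 0, and the invariant factors of ∂_2 are all 1, so H_1 ≅ 0.

(K is a triangulation of the 2-sphere S^2.)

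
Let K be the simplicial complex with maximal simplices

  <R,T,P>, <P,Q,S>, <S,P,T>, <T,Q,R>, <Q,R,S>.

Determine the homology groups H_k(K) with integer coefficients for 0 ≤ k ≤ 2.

H_0 = Z,  H_1 = Z,  H_2 = 0.

Order the vertices as P < Q < R < S < T. Listing each simplex with vertices in this order, K has dimension 2 with simplices:

  0-simplices (5): P, Q, R, S, T
  1-simplices (10): PQ, PR, PS, PT, QR, QS, QT, RS, RT, ST
  2-simplices (5): PQS, PRT, PST, QRS, QRT

so the chain groups are C_0 ≅ Z^5, C_1 ≅ Z^10, C_2 ≅ Z^5.

∂_1: C_1 → C_0 is given by ∂[p,q] = [q] − [p].
This gives a 5×10 integer matrix of rank 4; reducing to Smith normal form yields diagonal entries (1,1,1,1).

Boundary ∂_2: C_2 → C_1 maps a triangle to the signed sum of its edges. For instance
  ∂PST = ST − PT + PS,
  ∂PRT = RT − PT + PR.
This gives a 10×5 integer matrix of rank 5; reducing to Smith normal form yields diagonal entries (1,1,1,1,1).

Reading off H_k = ker ∂_k / im ∂_{k+1}:

  H_0: rank C_0 − rank ∂_1 = 5 − 4 = 1, and the invariant factors of ∂_1 are all 1, so H_0 ≅ Z.
  H_1: rank ker ∂_1 − rank ∂_2 = (10 − 4) − 5 = 1, and the invariant factors of ∂_2 are all 1, so H_1 ≅ Z.
  H_2: rank ker ∂_2 − rank ∂_3 = (5 − 5) − 0 = 0, and there is no ∂_3, so H_2 ≅ 0.

As a check, the Euler characteristic is 5 − 10 + 5 = 0, which agrees with 1 − 1 + 0 = 0.
(K is a triangulation of the Möbius band.)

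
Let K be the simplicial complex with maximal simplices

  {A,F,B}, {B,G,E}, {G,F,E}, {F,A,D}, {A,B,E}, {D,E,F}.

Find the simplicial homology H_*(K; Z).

K has 6 vertices, 12 edges, 6 triangles.
rank ∂_0 = 0, rank ∂_1 = 5 ⇒ b_0 = 6 − 0 − 5 = 1; all invariant factors of ∂_1 are 1 so no torsion. So H_0 ≅ Z.
rank ∂_1 = 5, rank ∂_2 = 6 ⇒ b_1 = 12 − 5 − 6 = 1; all invariant factors of ∂_2 are 1 so no torsion. So H_1 ≅ Z.
rank ∂_2 = 6, rank ∂_3 = 0 ⇒ b_2 = 6 − 6 − 0 = 0. So H_2 ≅ 0.

H_0 ≅ Z,  H_1 ≅ Z,  H_2 = 0.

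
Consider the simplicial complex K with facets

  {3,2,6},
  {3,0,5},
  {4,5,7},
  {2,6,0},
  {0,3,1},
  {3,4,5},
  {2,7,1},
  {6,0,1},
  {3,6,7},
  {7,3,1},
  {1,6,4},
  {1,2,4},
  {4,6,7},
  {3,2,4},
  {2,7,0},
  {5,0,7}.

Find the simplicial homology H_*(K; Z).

H_0 = Z,  H_1 = Z^2,  H_2 = Z.

Order the vertices as 0 < 1 < 2 < 3 < 4 < 5 < 6 < 7. Listing each simplex with vertices in this order, K has dimension 2 with simplices:

  0-simplices (8): [0], [1], [2], [3], [4], [5], [6], [7]
  1-simplices (24): (24 of them)
  2-simplices (16): [0,1,3], [0,1,6], [0,2,6], [0,2,7], [0,3,5], [0,5,7], [1,2,4], [1,2,7], [1,3,7], [1,4,6], [2,3,4], [2,3,6], [3,4,5], [3,6,7], [4,5,7], [4,6,7]

so the chain groups are C_0 ≅ Z^8, C_1 ≅ Z^24, C_2 ≅ Z^16.

∂_1: C_1 → C_0 is given by ∂[p,q] = [q] − [p].
This gives a 8×24 integer matrix of rank 7; reducing to Smith normal form yields diagonal entries (1,1,1,1,1,1,1).

∂_2: C_2 → C_1 acts by ∂[p,q,r] = [q,r] − [p,r] + [p,q]. For instance
  ∂[4,6,7] = [6,7] − [4,7] + [4,6],
  ∂[0,2,7] = [2,7] − [0,7] + [0,2].
The resulting 24×16 matrix has rank 15, and its Smith normal form has invariant factors (1,1,1,1,1,1,1,1,1,1,1,1,1,1,1).

Computing H_k = (kernel of ∂_k) / (image of ∂_{k+1}):

  H_0: rank C_0 − rank ∂_1 = 8 − 7 = 1, and the invariant factors of ∂_1 are all 1, so H_0 = Z.
  H_1: rank ker ∂_1 − rank ∂_2 = (24 − 7) − 15 = 2, and the invariant factors of ∂_2 are all 1, so H_1 = Z^2.
  H_2: rank ker ∂_2 − rank ∂_3 = (16 − 15) − 0 = 1, and there is no ∂_3, so H_2 = Z.

(K is a triangulation of the torus T^2.)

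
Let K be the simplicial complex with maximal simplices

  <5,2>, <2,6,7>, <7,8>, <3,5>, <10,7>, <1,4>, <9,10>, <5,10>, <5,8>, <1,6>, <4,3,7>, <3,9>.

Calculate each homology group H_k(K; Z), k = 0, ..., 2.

H_0 ≅ Z,  H_1 ≅ Z^5,  H_2 = 0.

Fix the vertex order 1 < 2 < 3 < 4 < 5 < 6 < 7 < 8 < 9 < 10 and write every simplex with vertices in increasing order. Then dim K = 2 and the simplices of K are:

  0-simplices (10): [1], [2], [3], [4], [5], [6], [7], [8], [9], [10]
  1-simplices (16): [1,4], [1,6], [2,5], [2,6], [2,7], [3,4], [3,5], [3,7], [3,9], [4,7], [5,8], [5,10], [6,7], [7,8], [7,10], [9,10]
  2-simplices (2): [2,6,7], [3,4,7]

giving chain groups C_0 ≅ Z^10, C_1 ≅ Z^16, C_2 ≅ Z^2.

∂_1: C_1 → C_0 is given by ∂[p,q] = [q] − [p].
This gives a 10×16 integer matrix of rank 9; reducing to Smith normal form yields diagonal entries (1,1,1,1,1,1,1,1,1).

The boundary map ∂_2: C_2 → C_1 maps a triangle to the signed sum of its edges. For instance
  ∂[2,6,7] = [6,7] − [2,7] + [2,6],
  ∂[3,4,7] = [4,7] − [3,7] + [3,4].
The resulting 16×2 matrix has rank 2, and its Smith normal form has invariant factors (1,1).

Reading off H_k = ker ∂_k / im ∂_{k+1}:

  H_0: rank C_0 − rank ∂_1 = 10 − 9 = 1, and the invariant factors of ∂_1 are all 1, so H_0 = Z.
  H_1: rank ker ∂_1 − rank ∂_2 = (16 − 9) − 2 = 5, and the invariant factors of ∂_2 are all 1, so H_1 = Z^5.
  H_2: rank ker ∂_2 − rank ∂_3 = (2 − 2) − 0 = 0, and there is no ∂_3, so H_2 = 0.

As a check, the Euler characteristic is 10 − 16 + 2 = -4, which agrees with 1 − 5 + 0 = -4.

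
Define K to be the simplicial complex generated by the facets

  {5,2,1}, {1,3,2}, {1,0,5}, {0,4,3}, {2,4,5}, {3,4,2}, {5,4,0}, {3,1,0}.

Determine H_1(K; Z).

H_1 ≅ 0.

Take the total order 0 < 1 < 2 < 3 < 4 < 5 on the vertex set. Then K (dimension 2) consists of the simplices:

  0-simplices (6): [0], [1], [2], [3], [4], [5]
  1-simplices (12): [0,1], [0,3], [0,4], [0,5], [1,2], [1,3], [1,5], [2,3], [2,4], [2,5], [3,4], [4,5]
  2-simplices (8): [0,1,3], [0,1,5], [0,3,4], [0,4,5], [1,2,3], [1,2,5], [2,3,4], [2,4,5]

Hence C_0 ≅ Z^6, C_1 ≅ Z^12, C_2 ≅ Z^8.

∂_1: C_1 → C_0 is given by ∂[p,q] = [q] − [p].
The resulting 6×12 matrix has rank 5, and its Smith normal form has invariant factors (1,1,1,1,1).

The boundary map ∂_2: C_2 → C_1 maps a triangle to the signed sum of its edges. For instance
  ∂[0,1,3] = [1,3] − [0,3] + [0,1],
  ∂[1,2,5] = [2,5] − [1,5] + [1,2].
This gives a 12×8 integer matrix of rank 7; reducing to Smith normal form yields diagonal entries (1,1,1,1,1,1,1).

Reading off H_k = ker ∂_k / im ∂_{k+1}:

  H_1: rank ker ∂_1 − rank ∂_2 = (12 − 5) − 7 = 0, and the invariant factors of ∂_2 are all 1, so H_1 = 0.

(K is a triangulation of the 2-sphere S^2.)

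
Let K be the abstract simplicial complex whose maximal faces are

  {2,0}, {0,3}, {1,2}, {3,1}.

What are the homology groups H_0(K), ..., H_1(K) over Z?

Take the total order 0 < 1 < 2 < 3 on the vertex set. Then K (dimension 1) consists of the simplices:

  0-simplices (4): [0], [1], [2], [3]
  1-simplices (4): [0,2], [0,3], [1,2], [1,3]

Hence C_0 ≅ Z^4, C_1 ≅ Z^4.

The boundary map ∂_1: C_1 → C_0 is given by ∂[p,q] = [q] − [p].
The resulting 4×4 matrix has rank 3, and its Smith normal form has invariant factors (1,1,1).

Reading off H_k = ker ∂_k / im ∂_{k+1}:

  H_0: rank C_0 − rank ∂_1 = 4 − 3 = 1, and the invariant factors of ∂_1 are all 1, so H_0 = Z.
  H_1: rank ker ∂_1 − rank ∂_2 = (4 − 3) − 0 = 1, and there is no ∂_2, so H_1 = Z.

As a check, the Euler characteristic is 4 − 4 = 0, which agrees with 1 − 1 = 0.

H_0 ≅ Z,  H_1 ≅ Z.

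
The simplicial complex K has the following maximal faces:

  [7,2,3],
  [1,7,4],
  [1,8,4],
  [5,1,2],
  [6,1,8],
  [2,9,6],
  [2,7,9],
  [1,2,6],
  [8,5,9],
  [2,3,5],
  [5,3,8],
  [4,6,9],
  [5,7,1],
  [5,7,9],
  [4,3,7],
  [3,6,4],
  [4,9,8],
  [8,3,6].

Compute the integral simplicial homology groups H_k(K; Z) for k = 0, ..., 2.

H_0 ≅ Z,  H_1 ≅ Z ⊕ Z/2,  H_2 = 0.

Order the vertices as 1 < 2 < 3 < 4 < 5 < 6 < 7 < 8 < 9. Listing each simplex with vertices in this order, K has dimension 2 with simplices:

  0-simplices (9): [1], [2], [3], [4], [5], [6], [7], [8], [9]
  1-simplices (27): (27 of them)
  2-simplices (18): [1,2,5], [1,2,6], [1,4,7], [1,4,8], [1,5,7], [1,6,8], [2,3,5], [2,3,7], [2,6,9], [2,7,9], [3,4,6], [3,4,7], [3,5,8], [3,6,8], [4,6,9], [4,8,9], [5,7,9], [5,8,9]

Hence C_0 ≅ Z^9, C_1 ≅ Z^27, C_2 ≅ Z^18.

The boundary map ∂_1: C_1 → C_0 is given by ∂[p,q] = [q] − [p]. For instance
  ∂[6,8] = [8] − [6].
This gives a 9×27 integer matrix of rank 8; reducing to Smith normal form yields diagonal entries (1,1,1,1,1,1,1,1).

The boundary map ∂_2: C_2 → C_1 maps a triangle to the signed sum of its edges. For instance
  ∂[5,8,9] = [8,9] − [5,9] + [5,8],
  ∂[2,7,9] = [7,9] − [2,9] + [2,7].
As a 27×18 matrix over Z this has rank 18, with invariant factors (1,1,1,1,1,1,1,1,1,1,1,1,1,1,1,1,1,2).

Reading off H_k = ker ∂_k / im ∂_{k+1}:

  H_0: rank C_0 − rank ∂_1 = 9 − 8 = 1, and the invariant factors of ∂_1 are all 1, so H_0 = Z.
  H_1: rank ker ∂_1 − rank ∂_2 = (27 − 8) − 18 = 1, and ∂_2 has invariant factor 2 > 1, so H_1 = Z ⊕ Z/2.
  H_2: rank ker ∂_2 − rank ∂_3 = (18 − 18) − 0 = 0, and there is no ∂_3, so H_2 = 0.

(K is a triangulation of the Klein bottle.)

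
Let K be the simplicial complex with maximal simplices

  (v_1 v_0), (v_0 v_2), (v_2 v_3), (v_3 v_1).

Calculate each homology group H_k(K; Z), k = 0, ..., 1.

Fix the vertex order v_0 < v_1 < v_2 < v_3 and write every simplex with vertices in increasing order. Then dim K = 1 and the simplices of K are:

  0-simplices (4): [v_0], [v_1], [v_2], [v_3]
  1-simplices (4): [v_0,v_1], [v_0,v_2], [v_1,v_3], [v_2,v_3]

giving chain groups C_0 ≅ Z^4, C_1 ≅ Z^4.

Boundary ∂_1: C_1 → C_0 maps an edge to its endpoints' difference, ∂[p,q] = q − p. For instance
  ∂[v_0,v_1] = [v_1] − [v_0].
The resulting 4×4 matrix has rank 3, and its Smith normal form has invariant factors (1,1,1).

Reading off H_k = ker ∂_k / im ∂_{k+1}:

  H_0: rank C_0 − rank ∂_1 = 4 − 3 = 1, and the invariant factors of ∂_1 are all 1, so H_0 = Z.
  H_1: rank ker ∂_1 − rank ∂_2 = (4 − 3) − 0 = 1, and there is no ∂_2, so H_1 = Z.

As a check, the Euler characteristic is 4 − 4 = 0, which agrees with 1 − 1 = 0.

H_0 ≅ Z,  H_1 ≅ Z.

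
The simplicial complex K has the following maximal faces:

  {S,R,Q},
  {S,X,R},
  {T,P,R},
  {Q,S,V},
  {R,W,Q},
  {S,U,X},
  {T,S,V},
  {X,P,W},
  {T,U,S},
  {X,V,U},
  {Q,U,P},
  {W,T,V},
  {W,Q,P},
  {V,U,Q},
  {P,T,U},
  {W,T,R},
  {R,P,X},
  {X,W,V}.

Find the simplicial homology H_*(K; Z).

H_0 ≅ Z,  H_1 ≅ Z × Z/2,  H_2 = 0.

We work with the vertex ordering P < Q < R < S < T < U < V < W < X. The simplices of K, each written with vertices in increasing order, are:

  0-simplices (9): P, Q, R, S, T, U, V, W, X
  1-simplices (27): PQ, PR, PT, PU, PW, PX, QR, QS, QU, QV, QW, RS, RT, RW, RX, ST, SU, SV, SX, TU, TV, TW, UV, UX, VW, VX, WX
  2-simplices (18): PQU, PQW, PRT, PRX, PTU, PWX, QRS, QRW, QSV, QUV, RSX, RTW, STU, STV, SUX, TVW, UVX, VWX

so the chain groups are C_0 ≅ Z^9, C_1 ≅ Z^27, C_2 ≅ Z^18.

∂_1: C_1 → C_0 is given by ∂[p,q] = [q] − [p]. For instance
  ∂PT = T − P.
The resulting 9×27 matrix has rank 8, and its Smith normal form has invariant factors (1,1,1,1,1,1,1,1).

∂_2: C_2 → C_1 acts by ∂[p,q,r] = [q,r] − [p,r] + [p,q]. For instance
  ∂RSX = SX − RX + RS,
  ∂STU = TU − SU + ST.
As a 27×18 matrix over Z this has rank 18, with invariant factors (1,1,1,1,1,1,1,1,1,1,1,1,1,1,1,1,1,2).

From H_k ≅ ker(∂_k) / im(∂_{k+1}) we obtain:

  H_0: rank C_0 − rank ∂_1 = 9 − 8 = 1, and the invariant factors of ∂_1 are all 1, so H_0 ≅ Z.
  H_1: rank ker ∂_1 − rank ∂_2 = (27 − 8) − 18 = 1, and ∂_2 has invariant factor 2 > 1, so H_1 ≅ Z × Z/2.
  H_2: rank ker ∂_2 − rank ∂_3 = (18 − 18) − 0 = 0, and there is no ∂_3, so H_2 ≅ 0.

As a check, the Euler characteristic is 9 − 27 + 18 = 0, which agrees with 1 − 1 + 0 = 0.
(K is a triangulation of the Klein bottle.)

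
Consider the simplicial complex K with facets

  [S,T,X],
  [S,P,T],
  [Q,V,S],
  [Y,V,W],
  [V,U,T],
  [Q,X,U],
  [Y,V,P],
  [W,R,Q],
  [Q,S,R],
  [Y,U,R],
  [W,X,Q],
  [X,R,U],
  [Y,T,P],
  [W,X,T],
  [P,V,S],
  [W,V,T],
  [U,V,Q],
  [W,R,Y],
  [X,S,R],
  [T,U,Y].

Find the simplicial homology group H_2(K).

H_2 = 0.

We work with the vertex ordering P < Q < R < S < T < U < V < W < X < Y. The simplices of K, each written with vertices in increasing order, are:

  0-simplices (10): P, Q, R, S, T, U, V, W, X, Y
  1-simplices (30): PS, PT, PV, PY, QR, QS, QU, QV, QW, QX, RS, RU, RW, RX, RY, ST, SV, SX, TU, TV, TW, TX, TY, UV, UX, UY, VW, VY, WX, WY
  2-simplices (20): PST, PSV, PTY, PVY, QRS, QRW, QSV, QUV, QUX, QWX, RSX, RUX, RUY, RWY, STX, TUV, TUY, TVW, TWX, VWY

so the chain groups are C_0 ≅ Z^10, C_1 ≅ Z^30, C_2 ≅ Z^20.

∂_1: C_1 → C_0 maps an edge to its endpoints' difference, ∂[p,q] = q − p.
The 10×30 boundary matrix has rank 9 and Smith normal form diag(1,1,1,1,1,1,1,1,1).

The boundary map ∂_2: C_2 → C_1 acts by ∂[p,q,r] = [q,r] − [p,r] + [p,q]. For instance
  ∂PTY = TY − PY + PT,
  ∂QUV = UV − QV + QU.
The 30×20 boundary matrix has rank 20 and Smith normal form diag(1,1,1,1,1,1,1,1,1,1,1,1,1,1,1,1,1,1,1,2).

Computing H_k = (kernel of ∂_k) / (image of ∂_{k+1}):

  H_2: rank ker ∂_2 − rank ∂_3 = (20 − 20) − 0 = 0, and there is no ∂_3, so H_2 = 0.

(K is a triangulation of the Klein bottle.)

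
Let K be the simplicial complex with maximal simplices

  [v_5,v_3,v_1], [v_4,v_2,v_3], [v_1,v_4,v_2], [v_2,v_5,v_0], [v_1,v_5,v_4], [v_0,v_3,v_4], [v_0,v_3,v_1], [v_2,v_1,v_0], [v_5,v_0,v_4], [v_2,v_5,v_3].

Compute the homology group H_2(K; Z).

Fix the vertex order v_0 < v_1 < v_2 < v_3 < v_4 < v_5 and write every simplex with vertices in increasing order. Then dim K = 2 and the simplices of K are:

  0-simplices (6): [v_0], [v_1], [v_2], [v_3], [v_4], [v_5]
  1-simplices (15): (15 of them)
  2-simplices (10): [v_0,v_1,v_2], [v_0,v_1,v_3], [v_0,v_2,v_5], [v_0,v_3,v_4], [v_0,v_4,v_5], [v_1,v_2,v_4], [v_1,v_3,v_5], [v_1,v_4,v_5], [v_2,v_3,v_4], [v_2,v_3,v_5]

so the chain groups are C_0 ≅ Z^6, C_1 ≅ Z^15, C_2 ≅ Z^10.

Boundary ∂_1: C_1 → C_0 maps an edge to its endpoints' difference, ∂[p,q] = q − p.
This gives a 6×15 integer matrix of rank 5; reducing to Smith normal form yields diagonal entries (1,1,1,1,1).

Boundary ∂_2: C_2 → C_1 acts by ∂[p,q,r] = [q,r] − [p,r] + [p,q]. For instance
  ∂[v_0,v_2,v_5] = [v_2,v_5] − [v_0,v_5] + [v_0,v_2],
  ∂[v_0,v_1,v_3] = [v_1,v_3] − [v_0,v_3] + [v_0,v_1].
The resulting 15×10 matrix has rank 10, and its Smith normal form has invariant factors (1,1,1,1,1,1,1,1,1,2).

Computing H_k = (kernel of ∂_k) / (image of ∂_{k+1}):

  H_2: rank ker ∂_2 − rank ∂_3 = (10 − 10) − 0 = 0, and there is no ∂_3, so H_2 = 0.

(K is a triangulation of the real projective plane RP^2.)

H_2 ≅ 0.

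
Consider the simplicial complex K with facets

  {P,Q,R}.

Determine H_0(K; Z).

H_0 ≅ Z.

Fix the vertex order P < Q < R and write every simplex with vertices in increasing order. Then dim K = 2 and the simplices of K are:

  0-simplices (3): P, Q, R
  1-simplices (3): PQ, PR, QR
  2-simplices (1): PQR

so the chain groups are C_0 ≅ Z^3, C_1 ≅ Z^3, C_2 ≅ Z^1.

∂_1: C_1 → C_0 sends each edge [p,q] (with p < q) to q − p. For instance
  ∂PR = R − P.
The 3×3 boundary matrix has rank 2 and Smith normal form diag(1,1).

The boundary map ∂_2: C_2 → C_1 maps a triangle to the signed sum of its edges. For instance
  ∂PQR = QR − PR + PQ.
This gives a 3×1 integer matrix of rank 1; reducing to Smith normal form yields diagonal entries (1).

From H_k ≅ ker(∂_k) / im(∂_{k+1}) we obtain:

  H_0: rank C_0 − rank ∂_1 = 3 − 2 = 1, and the invariant factors of ∂_1 are all 1, so H_0 = Z.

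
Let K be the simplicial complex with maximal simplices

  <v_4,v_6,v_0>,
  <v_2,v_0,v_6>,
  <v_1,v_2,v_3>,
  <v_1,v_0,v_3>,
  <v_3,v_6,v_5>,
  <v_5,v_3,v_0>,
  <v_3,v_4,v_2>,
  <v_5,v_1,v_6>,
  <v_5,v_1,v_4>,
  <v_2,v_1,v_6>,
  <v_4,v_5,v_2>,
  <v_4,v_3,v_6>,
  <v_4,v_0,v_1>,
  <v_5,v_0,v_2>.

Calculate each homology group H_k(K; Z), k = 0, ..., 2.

H_0 = Z,  H_1 = Z^2,  H_2 = Z.

Take the total order v_0 < v_1 < v_2 < v_3 < v_4 < v_5 < v_6 on the vertex set. Then K (dimension 2) consists of the simplices:

  0-simplices (7): [v_0], [v_1], [v_2], [v_3], [v_4], [v_5], [v_6]
  1-simplices (21): (21 of them)
  2-simplices (14): (14 of them)

giving chain groups C_0 ≅ Z^7, C_1 ≅ Z^21, C_2 ≅ Z^14.

Boundary ∂_1: C_1 → C_0 sends each edge [p,q] (with p < q) to q − p.
The resulting 7×21 matrix has rank 6, and its Smith normal form has invariant factors (1,1,1,1,1,1).

∂_2: C_2 → C_1 maps a triangle to the signed sum of its edges. For instance
  ∂[v_0,v_1,v_4] = [v_1,v_4] − [v_0,v_4] + [v_0,v_1],
  ∂[v_0,v_2,v_6] = [v_2,v_6] − [v_0,v_6] + [v_0,v_2].
The 21×14 boundary matrix has rank 13 and Smith normal form diag(1,1,1,1,1,1,1,1,1,1,1,1,1).

Computing H_k = (kernel of ∂_k) / (image of ∂_{k+1}):

  H_0: rank C_0 − rank ∂_1 = 7 − 6 = 1, and the invariant factors of ∂_1 are all 1, so H_0 ≅ Z.
  H_1: rank ker ∂_1 − rank ∂_2 = (21 − 6) − 13 = 2, and the invariant factors of ∂_2 are all 1, so H_1 ≅ Z^2.
  H_2: rank ker ∂_2 − rank ∂_3 = (14 − 13) − 0 = 1, and there is no ∂_3, so H_2 ≅ Z.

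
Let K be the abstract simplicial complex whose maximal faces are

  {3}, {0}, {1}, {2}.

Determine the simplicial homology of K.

We work with the vertex ordering 0 < 1 < 2 < 3. The simplices of K, each written with vertices in increasing order, are:

  0-simplices (4): [0], [1], [2], [3]

giving chain groups C_0 ≅ Z^4.

Reading off H_k = ker ∂_k / im ∂_{k+1}:

  H_0: rank C_0 − rank ∂_1 = 4 − 0 = 4, and there is no ∂_1, so H_0 = Z^4.

H_0 ≅ Z^4.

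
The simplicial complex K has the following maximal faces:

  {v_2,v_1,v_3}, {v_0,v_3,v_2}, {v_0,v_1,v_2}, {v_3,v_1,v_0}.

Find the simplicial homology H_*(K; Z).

H_0 = Z,  H_1 = 0,  H_2 = Z.

Take the total order v_0 < v_1 < v_2 < v_3 on the vertex set. Then K (dimension 2) consists of the simplices:

  0-simplices (4): [v_0], [v_1], [v_2], [v_3]
  1-simplices (6): [v_0,v_1], [v_0,v_2], [v_0,v_3], [v_1,v_2], [v_1,v_3], [v_2,v_3]
  2-simplices (4): [v_0,v_1,v_2], [v_0,v_1,v_3], [v_0,v_2,v_3], [v_1,v_2,v_3]

so the chain groups are C_0 ≅ Z^4, C_1 ≅ Z^6, C_2 ≅ Z^4.

∂_1: C_1 → C_0 is given by ∂[p,q] = [q] − [p].
The 4×6 boundary matrix has rank 3 and Smith normal form diag(1,1,1).

Boundary ∂_2: C_2 → C_1 sends each 2-simplex [p,q,r] to [q,r] − [p,r] + [p,q]. For instance
  ∂[v_1,v_2,v_3] = [v_2,v_3] − [v_1,v_3] + [v_1,v_2],
  ∂[v_0,v_1,v_3] = [v_1,v_3] − [v_0,v_3] + [v_0,v_1].
The 6×4 boundary matrix has rank 3 and Smith normal form diag(1,1,1).

From H_k ≅ ker(∂_k) / im(∂_{k+1}) we obtain:

  H_0: rank C_0 − rank ∂_1 = 4 − 3 = 1, and the invariant factors of ∂_1 are all 1, so H_0 = Z.
  H_1: rank ker ∂_1 − rank ∂_2 = (6 − 3) − 3 = 0, and the invariant factors of ∂_2 are all 1, so H_1 = 0.
  H_2: rank ker ∂_2 − rank ∂_3 = (4 − 3) − 0 = 1, and there is no ∂_3, so H_2 = Z.

As a check, the Euler characteristic is 4 − 6 + 4 = 2, which agrees with 1 − 0 + 1 = 2.
(K is a triangulation of the 2-sphere S^2.)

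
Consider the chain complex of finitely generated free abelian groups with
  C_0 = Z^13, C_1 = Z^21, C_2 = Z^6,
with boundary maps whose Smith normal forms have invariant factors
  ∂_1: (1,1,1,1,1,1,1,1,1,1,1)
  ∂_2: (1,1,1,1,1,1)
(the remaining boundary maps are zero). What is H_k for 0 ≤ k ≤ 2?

H_0 ≅ Z^2,  H_1 ≅ Z^4,  H_2 = 0.

H_0: b_0 = 13 − 0 − 11 = 2; torsion from ∂_1 factors > 1: none. So H_0 ≅ Z^2.
H_1: b_1 = 21 − 11 − 6 = 4; torsion from ∂_2 factors > 1: none. So H_1 ≅ Z^4.
H_2: b_2 = 6 − 6 − 0 = 0; torsion from ∂_3 factors > 1: none. So H_2 ≅ 0.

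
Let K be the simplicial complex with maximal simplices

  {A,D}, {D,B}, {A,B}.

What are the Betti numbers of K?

b_0 = 1, b_1 = 1.

We work with the vertex ordering A < B < D. The simplices of K, each written with vertices in increasing order, are:

  0-simplices (3): A, B, D
  1-simplices (3): AB, AD, BD

so the chain groups are C_0 ≅ Z^3, C_1 ≅ Z^3.

The boundary map ∂_1: C_1 → C_0 sends each edge [p,q] (with p < q) to q − p.
This gives a 3×3 integer matrix of rank 2; reducing to Smith normal form yields diagonal entries (1,1).

Now H_k = ker ∂_k / im ∂_{k+1}, so:

  H_0: rank C_0 − rank ∂_1 = 3 − 2 = 1, and the invariant factors of ∂_1 are all 1, so H_0 ≅ Z.
  H_1: rank ker ∂_1 − rank ∂_2 = (3 − 2) − 0 = 1, and there is no ∂_2, so H_1 ≅ Z.

As a check, the Euler characteristic is 3 − 3 = 0, which agrees with 1 − 1 = 0.

Hence the Betti numbers are b_0 = 1, b_1 = 1.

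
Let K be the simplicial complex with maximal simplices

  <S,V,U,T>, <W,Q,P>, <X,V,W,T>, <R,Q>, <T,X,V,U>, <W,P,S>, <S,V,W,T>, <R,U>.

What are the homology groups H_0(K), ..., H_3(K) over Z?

H_0 ≅ Z,  H_1 ≅ Z,  H_2 = 0,  H_3 = 0.

Fix the vertex order P < Q < R < S < T < U < V < W < X and write every simplex with vertices in increasing order. Then dim K = 3 and the simplices of K are:

  0-simplices (9): P, Q, R, S, T, U, V, W, X
  1-simplices (19): PQ, PS, PW, QR, QW, RU, ST, SU, SV, SW, TU, TV, TW, TX, UV, UX, VW, VX, WX
  2-simplices (14): PQW, PSW, STU, STV, STW, SUV, SVW, TUV, TUX, TVW, TVX, TWX, UVX, VWX
  3-simplices (4): STUV, STVW, TUVX, TVWX

giving chain groups C_0 ≅ Z^9, C_1 ≅ Z^19, C_2 ≅ Z^14, C_3 ≅ Z^4.

Boundary ∂_1: C_1 → C_0 sends each edge [p,q] (with p < q) to q − p. For instance
  ∂SV = V − S.
The 9×19 boundary matrix has rank 8 and Smith normal form diag(1,1,1,1,1,1,1,1).

∂_2: C_2 → C_1 maps a triangle to the signed sum of its edges. For instance
  ∂PSW = SW − PW + PS,
  ∂TVX = VX − TX + TV.
The resulting 19×14 matrix has rank 10, and its Smith normal form has invariant factors (1,1,1,1,1,1,1,1,1,1).

The boundary map ∂_3: C_3 → C_2 sends each 3-simplex σ to the alternating sum Σ_i (−1)^i (σ with its i-th vertex removed). For instance
  ∂STVW = TVW − SVW + STW − STV,
  ∂TVWX = VWX − TWX + TVX − TVW.
This gives a 14×4 integer matrix of rank 4; reducing to Smith normal form yields diagonal entries (1,1,1,1).

Computing H_k = (kernel of ∂_k) / (image of ∂_{k+1}):

  H_0: rank C_0 − rank ∂_1 = 9 − 8 = 1, and the invariant factors of ∂_1 are all 1, so H_0 ≅ Z.
  H_1: rank ker ∂_1 − rank ∂_2 = (19 − 8) − 10 = 1, and the invariant factors of ∂_2 are all 1, so H_1 ≅ Z.
  H_2: rank ker ∂_2 − rank ∂_3 = (14 − 10) − 4 = 0, and the invariant factors of ∂_3 are all 1, so H_2 ≅ 0.
  H_3: rank ker ∂_3 − rank ∂_4 = (4 − 4) − 0 = 0, and there is no ∂_4, so H_3 ≅ 0.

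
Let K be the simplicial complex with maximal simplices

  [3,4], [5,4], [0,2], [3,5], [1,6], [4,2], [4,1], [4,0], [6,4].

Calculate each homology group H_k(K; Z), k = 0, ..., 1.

H_0 = Z,  H_1 = Z^3.

Fix the vertex order 0 < 1 < 2 < 3 < 4 < 5 < 6 and write every simplex with vertices in increasing order. Then dim K = 1 and the simplices of K are:

  0-simplices (7): [0], [1], [2], [3], [4], [5], [6]
  1-simplices (9): [0,2], [0,4], [1,4], [1,6], [2,4], [3,4], [3,5], [4,5], [4,6]

Hence C_0 ≅ Z^7, C_1 ≅ Z^9.

Boundary ∂_1: C_1 → C_0 is given by ∂[p,q] = [q] − [p].
The 7×9 boundary matrix has rank 6 and Smith normal form diag(1,1,1,1,1,1).

From H_k ≅ ker(∂_k) / im(∂_{k+1}) we obtain:

  H_0: rank C_0 − rank ∂_1 = 7 − 6 = 1, and the invariant factors of ∂_1 are all 1, so H_0 = Z.
  H_1: rank ker ∂_1 − rank ∂_2 = (9 − 6) − 0 = 3, and there is no ∂_2, so H_1 = Z^3.

As a check, the Euler characteristic is 7 − 9 = -2, which agrees with 1 − 3 = -2.
(K is a triangulation of a wedge of 3 circles.)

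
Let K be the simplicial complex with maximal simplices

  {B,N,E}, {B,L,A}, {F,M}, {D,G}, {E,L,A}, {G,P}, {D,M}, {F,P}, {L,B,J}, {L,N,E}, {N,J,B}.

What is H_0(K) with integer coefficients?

We work with the vertex ordering A < B < D < E < F < G < J < L < M < N < P. The simplices of K, each written with vertices in increasing order, are:

  0-simplices (11): A, B, D, E, F, G, J, L, M, N, P
  1-simplices (17): AB, AE, AL, BE, BJ, BL, BN, DG, DM, EL, EN, FM, FP, GP, JL, JN, LN
  2-simplices (6): ABL, AEL, BEN, BJL, BJN, ELN

Hence C_0 ≅ Z^11, C_1 ≅ Z^17, C_2 ≅ Z^6.

Boundary ∂_1: C_1 → C_0 is given by ∂[p,q] = [q] − [p]. For instance
  ∂EN = N − E.
As a 11×17 matrix over Z this has rank 9, with invariant factors (1,1,1,1,1,1,1,1,1).

∂_2: C_2 → C_1 maps a triangle to the signed sum of its edges. For instance
  ∂ELN = LN − EN + EL,
  ∂BJN = JN − BN + BJ.
As a 17×6 matrix over Z this has rank 6, with invariant factors (1,1,1,1,1,1).

From H_k ≅ ker(∂_k) / im(∂_{k+1}) we obtain:

  H_0: rank C_0 − rank ∂_1 = 11 − 9 = 2, and the invariant factors of ∂_1 are all 1, so H_0 = Z^2.

(K is a triangulation of the disjoint union of the circle S^1 and the cylinder S^1 x I.)

H_0 = Z^2.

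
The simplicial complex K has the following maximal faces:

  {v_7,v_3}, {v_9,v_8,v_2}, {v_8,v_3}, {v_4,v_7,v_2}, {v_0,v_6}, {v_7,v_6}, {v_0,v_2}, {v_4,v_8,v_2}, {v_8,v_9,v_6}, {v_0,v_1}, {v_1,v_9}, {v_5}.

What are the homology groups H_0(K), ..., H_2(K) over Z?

K has 10 vertices, 16 edges, 4 triangles.
rank ∂_0 = 0, rank ∂_1 = 8 ⇒ b_0 = 10 − 0 − 8 = 2; all invariant factors of ∂_1 are 1 so no torsion. So H_0 = Z^2.
rank ∂_1 = 8, rank ∂_2 = 4 ⇒ b_1 = 16 − 8 − 4 = 4; all invariant factors of ∂_2 are 1 so no torsion. So H_1 = Z^4.
rank ∂_2 = 4, rank ∂_3 = 0 ⇒ b_2 = 4 − 4 − 0 = 0. So H_2 = 0.

H_0 = Z^2,  H_1 = Z^4,  H_2 = 0.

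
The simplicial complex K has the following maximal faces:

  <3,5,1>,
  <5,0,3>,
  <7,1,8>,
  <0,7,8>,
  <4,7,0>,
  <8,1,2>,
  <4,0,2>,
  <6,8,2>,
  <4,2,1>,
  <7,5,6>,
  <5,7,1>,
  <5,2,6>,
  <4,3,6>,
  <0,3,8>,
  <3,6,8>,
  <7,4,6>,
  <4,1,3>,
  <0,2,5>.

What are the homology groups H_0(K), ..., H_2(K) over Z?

H_0 = Z,  H_1 = Z^2,  H_2 = Z.

Take the total order 0 < 1 < 2 < 3 < 4 < 5 < 6 < 7 < 8 on the vertex set. Then K (dimension 2) consists of the simplices:

  0-simplices (9): [0], [1], [2], [3], [4], [5], [6], [7], [8]
  1-simplices (27): (27 of them)
  2-simplices (18): [0,2,4], [0,2,5], [0,3,5], [0,3,8], [0,4,7], [0,7,8], [1,2,4], [1,2,8], [1,3,4], [1,3,5], [1,5,7], [1,7,8], [2,5,6], [2,6,8], [3,4,6], [3,6,8], [4,6,7], [5,6,7]

so the chain groups are C_0 ≅ Z^9, C_1 ≅ Z^27, C_2 ≅ Z^18.

Boundary ∂_1: C_1 → C_0 maps an edge to its endpoints' difference, ∂[p,q] = q − p.
As a 9×27 matrix over Z this has rank 8, with invariant factors (1,1,1,1,1,1,1,1).

∂_2: C_2 → C_1 acts by ∂[p,q,r] = [q,r] − [p,r] + [p,q]. For instance
  ∂[1,2,8] = [2,8] − [1,8] + [1,2],
  ∂[1,3,5] = [3,5] − [1,5] + [1,3].
The 27×18 boundary matrix has rank 17 and Smith normal form diag(1,1,1,1,1,1,1,1,1,1,1,1,1,1,1,1,1).

Computing H_k = (kernel of ∂_k) / (image of ∂_{k+1}):

  H_0: rank C_0 − rank ∂_1 = 9 − 8 = 1, and the invariant factors of ∂_1 are all 1, so H_0 = Z.
  H_1: rank ker ∂_1 − rank ∂_2 = (27 − 8) − 17 = 2, and the invariant factors of ∂_2 are all 1, so H_1 = Z^2.
  H_2: rank ker ∂_2 − rank ∂_3 = (18 − 17) − 0 = 1, and there is no ∂_3, so H_2 = Z.

As a check, the Euler characteristic is 9 − 27 + 18 = 0, which agrees with 1 − 2 + 1 = 0.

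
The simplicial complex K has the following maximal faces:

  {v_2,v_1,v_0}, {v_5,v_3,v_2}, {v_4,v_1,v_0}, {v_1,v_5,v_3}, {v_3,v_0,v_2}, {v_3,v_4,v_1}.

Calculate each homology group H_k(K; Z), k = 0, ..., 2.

Take the total order v_0 < v_1 < v_2 < v_3 < v_4 < v_5 on the vertex set. Then K (dimension 2) consists of the simplices:

  0-simplices (6): [v_0], [v_1], [v_2], [v_3], [v_4], [v_5]
  1-simplices (12): [v_0,v_1], [v_0,v_2], [v_0,v_3], [v_0,v_4], [v_1,v_2], [v_1,v_3], [v_1,v_4], [v_1,v_5], [v_2,v_3], [v_2,v_5], [v_3,v_4], [v_3,v_5]
  2-simplices (6): [v_0,v_1,v_2], [v_0,v_1,v_4], [v_0,v_2,v_3], [v_1,v_3,v_4], [v_1,v_3,v_5], [v_2,v_3,v_5]

so the chain groups are C_0 ≅ Z^6, C_1 ≅ Z^12, C_2 ≅ Z^6.

The boundary map ∂_1: C_1 → C_0 maps an edge to its endpoints' difference, ∂[p,q] = q − p.
The 6×12 boundary matrix has rank 5 and Smith normal form diag(1,1,1,1,1).

The boundary map ∂_2: C_2 → C_1 maps a triangle to the signed sum of its edges. For instance
  ∂[v_0,v_2,v_3] = [v_2,v_3] − [v_0,v_3] + [v_0,v_2],
  ∂[v_1,v_3,v_5] = [v_3,v_5] − [v_1,v_5] + [v_1,v_3].
This gives a 12×6 integer matrix of rank 6; reducing to Smith normal form yields diagonal entries (1,1,1,1,1,1).

Now H_k = ker ∂_k / im ∂_{k+1}, so:

  H_0: rank C_0 − rank ∂_1 = 6 − 5 = 1, and the invariant factors of ∂_1 are all 1, so H_0 = Z.
  H_1: rank ker ∂_1 − rank ∂_2 = (12 − 5) − 6 = 1, and the invariant factors of ∂_2 are all 1, so H_1 = Z.
  H_2: rank ker ∂_2 − rank ∂_3 = (6 − 6) − 0 = 0, and there is no ∂_3, so H_2 = 0.

As a check, the Euler characteristic is 6 − 12 + 6 = 0, which agrees with 1 − 1 + 0 = 0.

H_0 ≅ Z,  H_1 ≅ Z,  H_2 = 0.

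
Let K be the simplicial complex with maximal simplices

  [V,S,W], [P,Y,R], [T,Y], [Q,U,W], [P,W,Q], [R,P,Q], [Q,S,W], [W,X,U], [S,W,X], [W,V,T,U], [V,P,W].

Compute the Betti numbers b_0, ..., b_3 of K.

Fix the vertex order P < Q < R < S < T < U < V < W < X < Y and write every simplex with vertices in increasing order. Then dim K = 3 and the simplices of K are:

  0-simplices (10): P, Q, R, S, T, U, V, W, X, Y
  1-simplices (22): PQ, PR, PV, PW, PY, QR, QS, QU, QW, RY, SV, SW, SX, TU, TV, TW, TY, UV, UW, UX, VW, WX
  2-simplices (13): PQR, PQW, PRY, PVW, QSW, QUW, SVW, SWX, TUV, TUW, TVW, UVW, UWX
  3-simplices (1): TUVW

so the chain groups are C_0 ≅ Z^10, C_1 ≅ Z^22, C_2 ≅ Z^13, C_3 ≅ Z^1.

∂_1: C_1 → C_0 maps an edge to its endpoints' difference, ∂[p,q] = q − p. For instance
  ∂UV = V − U.
This gives a 10×22 integer matrix of rank 9; reducing to Smith normal form yields diagonal entries (1,1,1,1,1,1,1,1,1).

∂_2: C_2 → C_1 maps a triangle to the signed sum of its edges. For instance
  ∂TUV = UV − TV + TU,
  ∂PVW = VW − PW + PV.
The resulting 22×13 matrix has rank 12, and its Smith normal form has invariant factors (1,1,1,1,1,1,1,1,1,1,1,1).

The boundary map ∂_3: C_3 → C_2 sends each 3-simplex σ to the alternating sum Σ_i (−1)^i (σ with its i-th vertex removed). For instance
  ∂TUVW = UVW − TVW + TUW − TUV.
As a 13×1 matrix over Z this has rank 1, with invariant factors (1).

Now H_k = ker ∂_k / im ∂_{k+1}, so:

  H_0: rank C_0 − rank ∂_1 = 10 − 9 = 1, and the invariant factors of ∂_1 are all 1, so H_0 ≅ Z.
  H_1: rank ker ∂_1 − rank ∂_2 = (22 − 9) − 12 = 1, and the invariant factors of ∂_2 are all 1, so H_1 ≅ Z.
  H_2: rank ker ∂_2 − rank ∂_3 = (13 − 12) − 1 = 0, and the invariant factors of ∂_3 are all 1, so H_2 ≅ 0.
  H_3: rank ker ∂_3 − rank ∂_4 = (1 − 1) − 0 = 0, and there is no ∂_4, so H_3 ≅ 0.

Hence the Betti numbers are b_0 = 1, b_1 = 1, b_2 = 0, b_3 = 0.

b_0 = 1, b_1 = 1, b_2 = 0, b_3 = 0.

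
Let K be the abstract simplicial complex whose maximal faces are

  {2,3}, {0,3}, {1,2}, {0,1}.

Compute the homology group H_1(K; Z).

We work with the vertex ordering 0 < 1 < 2 < 3. The simplices of K, each written with vertices in increasing order, are:

  0-simplices (4): [0], [1], [2], [3]
  1-simplices (4): [0,1], [0,3], [1,2], [2,3]

giving chain groups C_0 ≅ Z^4, C_1 ≅ Z^4.

The boundary map ∂_1: C_1 → C_0 sends each edge [p,q] (with p < q) to q − p.
The 4×4 boundary matrix has rank 3 and Smith normal form diag(1,1,1).

Computing H_k = (kernel of ∂_k) / (image of ∂_{k+1}):

  H_1: rank ker ∂_1 − rank ∂_2 = (4 − 3) − 0 = 1, and there is no ∂_2, so H_1 = Z.

H_1 ≅ Z.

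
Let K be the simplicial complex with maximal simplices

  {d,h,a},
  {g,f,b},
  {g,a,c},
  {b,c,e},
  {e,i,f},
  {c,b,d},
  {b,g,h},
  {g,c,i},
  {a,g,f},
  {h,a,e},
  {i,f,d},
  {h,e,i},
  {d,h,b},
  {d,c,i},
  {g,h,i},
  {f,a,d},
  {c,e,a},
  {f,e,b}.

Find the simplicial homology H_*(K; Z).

H_0 ≅ Z,  H_1 ≅ Z^2,  H_2 ≅ Z.

K has 9 vertices, 27 edges, 18 triangles.
rank ∂_0 = 0, rank ∂_1 = 8 ⇒ b_0 = 9 − 0 − 8 = 1; all invariant factors of ∂_1 are 1 so no torsion. So H_0 ≅ Z.
rank ∂_1 = 8, rank ∂_2 = 17 ⇒ b_1 = 27 − 8 − 17 = 2; all invariant factors of ∂_2 are 1 so no torsion. So H_1 ≅ Z^2.
rank ∂_2 = 17, rank ∂_3 = 0 ⇒ b_2 = 18 − 17 − 0 = 1. So H_2 ≅ Z.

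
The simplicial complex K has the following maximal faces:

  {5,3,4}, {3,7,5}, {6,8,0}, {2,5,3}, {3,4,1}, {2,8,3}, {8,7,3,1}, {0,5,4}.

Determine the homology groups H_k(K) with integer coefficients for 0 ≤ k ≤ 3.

Order the vertices as 0 < 1 < 2 < 3 < 4 < 5 < 6 < 7 < 8. Listing each simplex with vertices in this order, K has dimension 3 with simplices:

  0-simplices (9): [0], [1], [2], [3], [4], [5], [6], [7], [8]
  1-simplices (19): [0,4], [0,5], [0,6], [0,8], [1,3], [1,4], [1,7], [1,8], [2,3], [2,5], [2,8], [3,4], [3,5], [3,7], [3,8], [4,5], [5,7], [6,8], [7,8]
  2-simplices (11): [0,4,5], [0,6,8], [1,3,4], [1,3,7], [1,3,8], [1,7,8], [2,3,5], [2,3,8], [3,4,5], [3,5,7], [3,7,8]
  3-simplices (1): [1,3,7,8]

so the chain groups are C_0 ≅ Z^9, C_1 ≅ Z^19, C_2 ≅ Z^11, C_3 ≅ Z^1.

The boundary map ∂_1: C_1 → C_0 maps an edge to its endpoints' difference, ∂[p,q] = q − p.
This gives a 9×19 integer matrix of rank 8; reducing to Smith normal form yields diagonal entries (1,1,1,1,1,1,1,1).

Boundary ∂_2: C_2 → C_1 maps a triangle to the signed sum of its edges. For instance
  ∂[1,7,8] = [7,8] − [1,8] + [1,7],
  ∂[0,4,5] = [4,5] − [0,5] + [0,4].
The 19×11 boundary matrix has rank 10 and Smith normal form diag(1,1,1,1,1,1,1,1,1,1).

The boundary map ∂_3: C_3 → C_2 sends each 3-simplex σ to the alternating sum Σ_i (−1)^i (σ with its i-th vertex removed). For instance
  ∂[1,3,7,8] = [3,7,8] − [1,7,8] + [1,3,8] − [1,3,7].
As a 11×1 matrix over Z this has rank 1, with invariant factors (1).

Reading off H_k = ker ∂_k / im ∂_{k+1}:

  H_0: rank C_0 − rank ∂_1 = 9 − 8 = 1, and the invariant factors of ∂_1 are all 1, so H_0 = Z.
  H_1: rank ker ∂_1 − rank ∂_2 = (19 − 8) − 10 = 1, and the invariant factors of ∂_2 are all 1, so H_1 = Z.
  H_2: rank ker ∂_2 − rank ∂_3 = (11 − 10) − 1 = 0, and the invariant factors of ∂_3 are all 1, so H_2 = 0.
  H_3: rank ker ∂_3 − rank ∂_4 = (1 − 1) − 0 = 0, and there is no ∂_4, so H_3 = 0.

As a check, the Euler characteristic is 9 − 19 + 11 − 1 = 0, which agrees with 1 − 1 + 0 − 0 = 0.

H_0 = Z,  H_1 = Z,  H_2 = 0,  H_3 = 0.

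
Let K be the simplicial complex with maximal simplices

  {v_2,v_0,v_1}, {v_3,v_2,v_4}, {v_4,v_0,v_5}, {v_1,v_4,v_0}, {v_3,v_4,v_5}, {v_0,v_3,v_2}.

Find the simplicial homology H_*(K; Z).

Order the vertices as v_0 < v_1 < v_2 < v_3 < v_4 < v_5. Listing each simplex with vertices in this order, K has dimension 2 with simplices:

  0-simplices (6): [v_0], [v_1], [v_2], [v_3], [v_4], [v_5]
  1-simplices (12): [v_0,v_1], [v_0,v_2], [v_0,v_3], [v_0,v_4], [v_0,v_5], [v_1,v_2], [v_1,v_4], [v_2,v_3], [v_2,v_4], [v_3,v_4], [v_3,v_5], [v_4,v_5]
  2-simplices (6): [v_0,v_1,v_2], [v_0,v_1,v_4], [v_0,v_2,v_3], [v_0,v_4,v_5], [v_2,v_3,v_4], [v_3,v_4,v_5]

giving chain groups C_0 ≅ Z^6, C_1 ≅ Z^12, C_2 ≅ Z^6.

Boundary ∂_1: C_1 → C_0 is given by ∂[p,q] = [q] − [p]. For instance
  ∂[v_1,v_2] = [v_2] − [v_1].
The 6×12 boundary matrix has rank 5 and Smith normal form diag(1,1,1,1,1).

The boundary map ∂_2: C_2 → C_1 maps a triangle to the signed sum of its edges. For instance
  ∂[v_0,v_2,v_3] = [v_2,v_3] − [v_0,v_3] + [v_0,v_2],
  ∂[v_0,v_1,v_2] = [v_1,v_2] − [v_0,v_2] + [v_0,v_1].
The 12×6 boundary matrix has rank 6 and Smith normal form diag(1,1,1,1,1,1).

Computing H_k = (kernel of ∂_k) / (image of ∂_{k+1}):

  H_0: rank C_0 − rank ∂_1 = 6 − 5 = 1, and the invariant factors of ∂_1 are all 1, so H_0 ≅ Z.
  H_1: rank ker ∂_1 − rank ∂_2 = (12 − 5) − 6 = 1, and the invariant factors of ∂_2 are all 1, so H_1 ≅ Z.
  H_2: rank ker ∂_2 − rank ∂_3 = (6 − 6) − 0 = 0, and there is no ∂_3, so H_2 ≅ 0.

As a check, the Euler characteristic is 6 − 12 + 6 = 0, which agrees with 1 − 1 + 0 = 0.

H_0 = Z,  H_1 = Z,  H_2 = 0.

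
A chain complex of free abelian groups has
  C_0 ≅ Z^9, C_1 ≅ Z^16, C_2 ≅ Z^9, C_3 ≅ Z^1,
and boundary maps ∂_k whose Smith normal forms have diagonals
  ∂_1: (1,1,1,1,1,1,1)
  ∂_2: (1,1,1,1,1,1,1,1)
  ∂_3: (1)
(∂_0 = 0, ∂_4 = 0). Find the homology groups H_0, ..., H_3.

H_0 = Z^2,  H_1 = Z,  H_2 = 0,  H_3 = 0.

H_0: b_0 = 9 − 0 − 7 = 2; torsion from ∂_1 factors > 1: none. So H_0 = Z^2.
H_1: b_1 = 16 − 7 − 8 = 1; torsion from ∂_2 factors > 1: none. So H_1 = Z.
H_2: b_2 = 9 − 8 − 1 = 0; torsion from ∂_3 factors > 1: none. So H_2 = 0.
H_3: b_3 = 1 − 1 − 0 = 0; torsion from ∂_4 factors > 1: none. So H_3 = 0.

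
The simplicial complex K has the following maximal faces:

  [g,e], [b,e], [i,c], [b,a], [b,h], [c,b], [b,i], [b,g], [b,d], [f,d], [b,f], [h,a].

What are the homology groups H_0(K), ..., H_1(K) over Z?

Take the total order a < b < c < d < e < f < g < h < i on the vertex set. Then K (dimension 1) consists of the simplices:

  0-simplices (9): a, b, c, d, e, f, g, h, i
  1-simplices (12): ab, ah, bc, bd, be, bf, bg, bh, bi, ci, df, eg

Hence C_0 ≅ Z^9, C_1 ≅ Z^12.

Boundary ∂_1: C_1 → C_0 maps an edge to its endpoints' difference, ∂[p,q] = q − p. For instance
  ∂df = f − d.
As a 9×12 matrix over Z this has rank 8, with invariant factors (1,1,1,1,1,1,1,1).

From H_k ≅ ker(∂_k) / im(∂_{k+1}) we obtain:

  H_0: rank C_0 − rank ∂_1 = 9 − 8 = 1, and the invariant factors of ∂_1 are all 1, so H_0 = Z.
  H_1: rank ker ∂_1 − rank ∂_2 = (12 − 8) − 0 = 4, and there is no ∂_2, so H_1 = Z^4.

H_0 = Z,  H_1 = Z^4.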